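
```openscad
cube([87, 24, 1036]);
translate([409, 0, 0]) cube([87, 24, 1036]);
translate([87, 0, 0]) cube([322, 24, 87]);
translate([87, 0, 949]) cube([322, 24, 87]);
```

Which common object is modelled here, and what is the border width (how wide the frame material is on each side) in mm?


A picture frame. The border width is 87 mm.

Four thin pieces enclosing a rectangular opening — a picture frame. The two full-height stiles are 1036 mm tall; the top rail sits at z = 949 and is 87 mm tall, so the border above the opening is 1036 − 949 = 87 mm, matching the stile x-width.


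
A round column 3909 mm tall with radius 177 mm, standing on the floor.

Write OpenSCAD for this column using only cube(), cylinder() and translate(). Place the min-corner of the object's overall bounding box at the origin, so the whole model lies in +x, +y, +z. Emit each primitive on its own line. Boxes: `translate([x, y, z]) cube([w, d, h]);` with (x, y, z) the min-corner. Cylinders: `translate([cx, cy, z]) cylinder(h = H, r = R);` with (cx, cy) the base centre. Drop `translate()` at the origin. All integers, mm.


translate([177, 177, 0]) cylinder(h = 3909, r = 177);


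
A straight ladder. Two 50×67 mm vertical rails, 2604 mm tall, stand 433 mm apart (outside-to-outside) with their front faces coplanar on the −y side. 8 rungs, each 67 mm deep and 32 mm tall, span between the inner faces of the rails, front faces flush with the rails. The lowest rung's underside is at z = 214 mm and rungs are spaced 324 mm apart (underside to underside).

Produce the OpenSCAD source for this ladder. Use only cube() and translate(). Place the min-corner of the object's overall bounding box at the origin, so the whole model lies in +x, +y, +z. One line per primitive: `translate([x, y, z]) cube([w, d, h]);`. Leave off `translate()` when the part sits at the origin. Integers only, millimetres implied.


cube([50, 67, 2604]);
translate([383, 0, 0]) cube([50, 67, 2604]);
translate([50, 0, 214]) cube([333, 67, 32]);
translate([50, 0, 538]) cube([333, 67, 32]);
translate([50, 0, 862]) cube([333, 67, 32]);
translate([50, 0, 1186]) cube([333, 67, 32]);
translate([50, 0, 1510]) cube([333, 67, 32]);
translate([50, 0, 1834]) cube([333, 67, 32]);
translate([50, 0, 2158]) cube([333, 67, 32]);
translate([50, 0, 2482]) cube([333, 67, 32]);


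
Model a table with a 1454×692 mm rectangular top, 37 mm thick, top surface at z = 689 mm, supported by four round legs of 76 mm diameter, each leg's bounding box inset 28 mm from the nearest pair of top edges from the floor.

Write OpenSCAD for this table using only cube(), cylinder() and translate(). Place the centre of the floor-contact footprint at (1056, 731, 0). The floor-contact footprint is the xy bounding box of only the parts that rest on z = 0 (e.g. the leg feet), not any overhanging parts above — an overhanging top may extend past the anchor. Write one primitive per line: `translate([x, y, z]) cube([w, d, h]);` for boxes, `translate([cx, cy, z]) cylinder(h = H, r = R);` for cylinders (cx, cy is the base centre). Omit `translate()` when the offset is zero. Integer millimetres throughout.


translate([329, 385, 652]) cube([1454, 692, 37]);
translate([395, 451, 0]) cylinder(h = 652, r = 38);
translate([1717, 451, 0]) cylinder(h = 652, r = 38);
translate([395, 1011, 0]) cylinder(h = 652, r = 38);
translate([1717, 1011, 0]) cylinder(h = 652, r = 38);


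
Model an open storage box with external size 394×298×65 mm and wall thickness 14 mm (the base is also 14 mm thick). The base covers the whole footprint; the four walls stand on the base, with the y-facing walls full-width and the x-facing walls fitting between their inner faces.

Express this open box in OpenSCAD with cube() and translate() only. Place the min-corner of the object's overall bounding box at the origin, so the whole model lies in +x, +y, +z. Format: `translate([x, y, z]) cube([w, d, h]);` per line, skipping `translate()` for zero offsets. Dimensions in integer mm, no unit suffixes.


cube([394, 298, 14]);
translate([0, 0, 14]) cube([394, 14, 51]);
translate([0, 284, 14]) cube([394, 14, 51]);
translate([0, 14, 14]) cube([14, 270, 51]);
translate([380, 14, 14]) cube([14, 270, 51]);


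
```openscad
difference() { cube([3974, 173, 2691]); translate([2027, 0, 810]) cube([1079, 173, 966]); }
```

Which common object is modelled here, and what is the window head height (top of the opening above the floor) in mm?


A wall with a window opening. The window head height is 1776 mm.

A wall with a rectangular opening subtracted — a window. Sill at z = 810, opening 966 mm tall, so the head is at 810 + 966 = 1776 mm.


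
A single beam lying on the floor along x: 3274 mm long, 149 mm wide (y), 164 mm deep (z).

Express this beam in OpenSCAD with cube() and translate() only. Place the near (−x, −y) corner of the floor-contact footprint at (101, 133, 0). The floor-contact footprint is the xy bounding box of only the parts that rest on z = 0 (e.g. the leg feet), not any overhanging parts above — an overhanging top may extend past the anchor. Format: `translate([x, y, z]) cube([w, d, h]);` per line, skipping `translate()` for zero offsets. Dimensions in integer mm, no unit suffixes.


translate([101, 133, 0]) cube([3274, 149, 164]);


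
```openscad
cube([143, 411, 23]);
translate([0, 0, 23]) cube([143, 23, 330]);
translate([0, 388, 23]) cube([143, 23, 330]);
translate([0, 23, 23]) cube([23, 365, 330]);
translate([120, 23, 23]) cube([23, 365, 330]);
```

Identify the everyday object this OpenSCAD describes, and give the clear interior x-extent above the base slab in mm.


An open box. The internal width is 97 mm.

A 143×411 base slab with four walls standing on it — an open box. The base is 143 mm wide and the walls are 23 mm thick, so the internal width is 143 − 2 × 23 = 97 mm.


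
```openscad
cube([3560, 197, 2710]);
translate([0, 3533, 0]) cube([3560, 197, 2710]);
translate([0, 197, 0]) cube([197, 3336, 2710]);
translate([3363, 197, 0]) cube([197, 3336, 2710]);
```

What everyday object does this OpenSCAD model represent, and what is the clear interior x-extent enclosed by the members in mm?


A house (or room) frame. The interior width is 3166 mm.

Four 2710 mm walls enclosing a rectangle with no floor or roof — a room or house frame. Outside width is 3560 mm and wall thickness is 197 mm, so the interior width is 3560 − 2 × 197 = 3166 mm.


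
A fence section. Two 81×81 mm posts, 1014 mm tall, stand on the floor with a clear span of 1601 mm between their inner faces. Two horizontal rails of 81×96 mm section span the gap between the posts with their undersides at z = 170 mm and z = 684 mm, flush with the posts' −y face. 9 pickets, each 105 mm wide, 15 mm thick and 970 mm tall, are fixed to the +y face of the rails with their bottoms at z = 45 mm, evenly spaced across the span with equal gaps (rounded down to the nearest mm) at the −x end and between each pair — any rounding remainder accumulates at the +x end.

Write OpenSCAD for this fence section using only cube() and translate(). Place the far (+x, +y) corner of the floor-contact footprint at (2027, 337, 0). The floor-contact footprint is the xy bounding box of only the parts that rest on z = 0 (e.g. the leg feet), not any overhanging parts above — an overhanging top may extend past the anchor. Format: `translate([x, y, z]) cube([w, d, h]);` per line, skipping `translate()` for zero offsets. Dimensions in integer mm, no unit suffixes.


translate([264, 256, 0]) cube([81, 81, 1014]);
translate([1946, 256, 0]) cube([81, 81, 1014]);
translate([345, 256, 170]) cube([1601, 81, 96]);
translate([345, 256, 684]) cube([1601, 81, 96]);
translate([410, 337, 45]) cube([105, 15, 970]);
translate([580, 337, 45]) cube([105, 15, 970]);
translate([750, 337, 45]) cube([105, 15, 970]);
translate([920, 337, 45]) cube([105, 15, 970]);
translate([1090, 337, 45]) cube([105, 15, 970]);
translate([1260, 337, 45]) cube([105, 15, 970]);
translate([1430, 337, 45]) cube([105, 15, 970]);
translate([1600, 337, 45]) cube([105, 15, 970]);
translate([1770, 337, 45]) cube([105, 15, 970]);


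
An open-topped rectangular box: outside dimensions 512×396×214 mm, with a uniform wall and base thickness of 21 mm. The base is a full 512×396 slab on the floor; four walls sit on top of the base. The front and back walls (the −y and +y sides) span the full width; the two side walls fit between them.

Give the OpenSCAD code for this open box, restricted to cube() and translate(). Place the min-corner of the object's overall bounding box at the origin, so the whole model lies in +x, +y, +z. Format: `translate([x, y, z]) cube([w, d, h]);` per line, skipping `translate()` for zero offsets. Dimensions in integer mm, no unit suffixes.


cube([512, 396, 21]);
translate([0, 0, 21]) cube([512, 21, 193]);
translate([0, 375, 21]) cube([512, 21, 193]);
translate([0, 21, 21]) cube([21, 354, 193]);
translate([491, 21, 21]) cube([21, 354, 193]);


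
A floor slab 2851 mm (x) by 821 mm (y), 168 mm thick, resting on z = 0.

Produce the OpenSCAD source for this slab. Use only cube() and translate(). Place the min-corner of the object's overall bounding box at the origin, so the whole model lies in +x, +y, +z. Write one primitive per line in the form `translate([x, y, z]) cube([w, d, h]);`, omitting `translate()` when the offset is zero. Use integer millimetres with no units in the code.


cube([2851, 821, 168]);


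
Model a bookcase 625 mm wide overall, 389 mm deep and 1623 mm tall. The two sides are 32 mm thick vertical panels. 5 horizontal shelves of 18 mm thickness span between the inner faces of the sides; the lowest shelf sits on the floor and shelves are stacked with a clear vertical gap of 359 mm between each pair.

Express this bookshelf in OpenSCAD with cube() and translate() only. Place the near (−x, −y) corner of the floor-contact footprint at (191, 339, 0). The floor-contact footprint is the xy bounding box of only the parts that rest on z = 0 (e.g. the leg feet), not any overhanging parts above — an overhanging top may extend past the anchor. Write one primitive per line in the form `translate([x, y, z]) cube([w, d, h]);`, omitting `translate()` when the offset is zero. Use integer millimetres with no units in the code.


translate([191, 339, 0]) cube([32, 389, 1623]);
translate([784, 339, 0]) cube([32, 389, 1623]);
translate([223, 339, 0]) cube([561, 389, 18]);
translate([223, 339, 377]) cube([561, 389, 18]);
translate([223, 339, 754]) cube([561, 389, 18]);
translate([223, 339, 1131]) cube([561, 389, 18]);
translate([223, 339, 1508]) cube([561, 389, 18]);


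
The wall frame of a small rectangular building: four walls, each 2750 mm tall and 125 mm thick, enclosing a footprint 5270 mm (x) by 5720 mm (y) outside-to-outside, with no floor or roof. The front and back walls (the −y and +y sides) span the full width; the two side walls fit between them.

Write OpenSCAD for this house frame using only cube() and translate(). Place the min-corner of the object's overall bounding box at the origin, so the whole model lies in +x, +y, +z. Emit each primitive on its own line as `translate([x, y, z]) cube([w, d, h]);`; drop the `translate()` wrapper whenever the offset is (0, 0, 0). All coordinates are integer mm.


cube([5270, 125, 2750]);
translate([0, 5595, 0]) cube([5270, 125, 2750]);
translate([0, 125, 0]) cube([125, 5470, 2750]);
translate([5145, 125, 0]) cube([125, 5470, 2750]);


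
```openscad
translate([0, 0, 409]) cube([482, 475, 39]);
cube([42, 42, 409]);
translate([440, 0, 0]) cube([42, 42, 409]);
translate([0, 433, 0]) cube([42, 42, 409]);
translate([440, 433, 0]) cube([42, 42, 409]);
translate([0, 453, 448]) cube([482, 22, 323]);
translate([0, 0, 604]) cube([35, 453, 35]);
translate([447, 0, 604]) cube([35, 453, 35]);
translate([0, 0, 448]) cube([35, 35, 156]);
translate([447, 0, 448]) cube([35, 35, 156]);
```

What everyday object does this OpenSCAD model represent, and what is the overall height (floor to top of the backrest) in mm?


A chair. The overall height is 771 mm.

A slab on four corner posts with a tall panel at the back — a chair. The seat slab sits at z = 409 with thickness 39, and the 323 mm backrest starts at the seat top, so the overall height is 409 + 39 + 323 = 771 mm.


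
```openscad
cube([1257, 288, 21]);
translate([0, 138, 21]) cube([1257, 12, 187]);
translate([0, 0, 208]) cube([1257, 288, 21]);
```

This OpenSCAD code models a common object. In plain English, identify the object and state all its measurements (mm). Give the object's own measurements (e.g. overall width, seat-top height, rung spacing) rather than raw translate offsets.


An I-beam lying along x, 1257 mm long. Overall section height 229 mm. Two flanges 288 mm wide (y) and 21 mm thick, one on the floor and one at the top; a web 12 mm thick runs between them, centred on the flange width.


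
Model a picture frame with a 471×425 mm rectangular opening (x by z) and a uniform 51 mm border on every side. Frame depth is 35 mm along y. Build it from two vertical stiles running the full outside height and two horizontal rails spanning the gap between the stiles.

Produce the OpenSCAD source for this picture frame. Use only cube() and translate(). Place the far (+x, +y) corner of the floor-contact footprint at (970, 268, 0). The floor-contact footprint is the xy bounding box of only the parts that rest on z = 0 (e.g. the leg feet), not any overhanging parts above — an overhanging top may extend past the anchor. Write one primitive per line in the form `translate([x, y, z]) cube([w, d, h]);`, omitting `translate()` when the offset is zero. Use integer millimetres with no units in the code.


translate([397, 233, 0]) cube([51, 35, 527]);
translate([919, 233, 0]) cube([51, 35, 527]);
translate([448, 233, 0]) cube([471, 35, 51]);
translate([448, 233, 476]) cube([471, 35, 51]);


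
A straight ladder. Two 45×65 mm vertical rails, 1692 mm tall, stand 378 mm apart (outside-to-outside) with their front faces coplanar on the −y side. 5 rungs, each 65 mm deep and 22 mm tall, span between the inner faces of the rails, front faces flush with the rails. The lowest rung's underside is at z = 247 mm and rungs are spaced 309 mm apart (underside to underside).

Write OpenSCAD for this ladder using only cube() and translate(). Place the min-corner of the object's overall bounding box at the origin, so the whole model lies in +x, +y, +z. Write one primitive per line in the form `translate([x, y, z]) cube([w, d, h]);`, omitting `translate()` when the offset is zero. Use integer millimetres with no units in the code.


cube([45, 65, 1692]);
translate([333, 0, 0]) cube([45, 65, 1692]);
translate([45, 0, 247]) cube([288, 65, 22]);
translate([45, 0, 556]) cube([288, 65, 22]);
translate([45, 0, 865]) cube([288, 65, 22]);
translate([45, 0, 1174]) cube([288, 65, 22]);
translate([45, 0, 1483]) cube([288, 65, 22]);


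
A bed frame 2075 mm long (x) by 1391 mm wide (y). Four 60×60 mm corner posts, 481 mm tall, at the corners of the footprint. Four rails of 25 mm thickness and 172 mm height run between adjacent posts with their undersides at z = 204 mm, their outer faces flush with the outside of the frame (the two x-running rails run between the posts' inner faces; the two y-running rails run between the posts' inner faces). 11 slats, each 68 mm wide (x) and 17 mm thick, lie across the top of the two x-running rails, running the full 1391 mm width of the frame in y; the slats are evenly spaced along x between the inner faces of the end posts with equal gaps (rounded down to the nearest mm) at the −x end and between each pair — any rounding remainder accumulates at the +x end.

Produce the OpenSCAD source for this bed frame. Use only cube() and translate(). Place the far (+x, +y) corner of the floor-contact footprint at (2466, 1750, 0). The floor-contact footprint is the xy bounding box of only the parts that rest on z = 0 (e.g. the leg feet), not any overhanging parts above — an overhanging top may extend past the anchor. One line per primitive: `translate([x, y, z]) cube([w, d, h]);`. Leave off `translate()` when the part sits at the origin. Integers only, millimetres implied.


translate([391, 359, 0]) cube([60, 60, 481]);
translate([391, 1690, 0]) cube([60, 60, 481]);
translate([2406, 359, 0]) cube([60, 60, 481]);
translate([2406, 1690, 0]) cube([60, 60, 481]);
translate([451, 359, 204]) cube([1955, 25, 172]);
translate([451, 1725, 204]) cube([1955, 25, 172]);
translate([391, 419, 204]) cube([25, 1271, 172]);
translate([2441, 419, 204]) cube([25, 1271, 172]);
translate([551, 359, 376]) cube([68, 1391, 17]);
translate([719, 359, 376]) cube([68, 1391, 17]);
translate([887, 359, 376]) cube([68, 1391, 17]);
translate([1055, 359, 376]) cube([68, 1391, 17]);
translate([1223, 359, 376]) cube([68, 1391, 17]);
translate([1391, 359, 376]) cube([68, 1391, 17]);
translate([1559, 359, 376]) cube([68, 1391, 17]);
translate([1727, 359, 376]) cube([68, 1391, 17]);
translate([1895, 359, 376]) cube([68, 1391, 17]);
translate([2063, 359, 376]) cube([68, 1391, 17]);
translate([2231, 359, 376]) cube([68, 1391, 17]);


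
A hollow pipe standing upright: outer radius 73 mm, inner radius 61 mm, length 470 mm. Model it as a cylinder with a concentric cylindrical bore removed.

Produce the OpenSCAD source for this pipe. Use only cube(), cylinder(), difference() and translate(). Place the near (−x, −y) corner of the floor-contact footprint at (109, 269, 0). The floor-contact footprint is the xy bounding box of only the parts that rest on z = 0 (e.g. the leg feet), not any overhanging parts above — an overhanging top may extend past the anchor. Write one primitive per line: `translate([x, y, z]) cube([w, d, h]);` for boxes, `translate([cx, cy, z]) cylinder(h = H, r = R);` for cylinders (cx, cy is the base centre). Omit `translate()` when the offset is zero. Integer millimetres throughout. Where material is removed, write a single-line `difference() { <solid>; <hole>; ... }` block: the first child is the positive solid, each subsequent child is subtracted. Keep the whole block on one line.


difference() { translate([182, 342, 0]) cylinder(h = 470, r = 73); translate([182, 342, 0]) cylinder(h = 470, r = 61); }


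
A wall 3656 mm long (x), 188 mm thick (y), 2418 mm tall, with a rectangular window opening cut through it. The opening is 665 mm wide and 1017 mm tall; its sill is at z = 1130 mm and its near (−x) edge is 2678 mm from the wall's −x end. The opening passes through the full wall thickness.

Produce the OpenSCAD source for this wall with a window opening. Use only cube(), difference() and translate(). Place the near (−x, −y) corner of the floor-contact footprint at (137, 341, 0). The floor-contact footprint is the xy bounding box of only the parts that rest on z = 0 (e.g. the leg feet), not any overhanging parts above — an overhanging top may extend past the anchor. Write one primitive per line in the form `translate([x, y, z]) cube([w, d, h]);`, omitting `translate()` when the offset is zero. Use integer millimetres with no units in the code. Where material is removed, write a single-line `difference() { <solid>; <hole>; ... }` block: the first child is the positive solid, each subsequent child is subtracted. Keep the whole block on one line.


difference() { translate([137, 341, 0]) cube([3656, 188, 2418]); translate([2815, 341, 1130]) cube([665, 188, 1017]); }


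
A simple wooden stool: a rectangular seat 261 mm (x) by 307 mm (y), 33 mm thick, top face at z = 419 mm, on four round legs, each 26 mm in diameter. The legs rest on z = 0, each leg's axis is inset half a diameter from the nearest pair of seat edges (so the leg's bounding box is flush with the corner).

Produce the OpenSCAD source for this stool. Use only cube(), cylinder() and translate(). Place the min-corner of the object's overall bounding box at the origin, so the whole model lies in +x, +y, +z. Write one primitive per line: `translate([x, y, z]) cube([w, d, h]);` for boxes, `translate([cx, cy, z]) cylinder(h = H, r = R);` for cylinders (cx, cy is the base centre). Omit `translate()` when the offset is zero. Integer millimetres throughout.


translate([0, 0, 386]) cube([261, 307, 33]);
translate([13, 13, 0]) cylinder(h = 386, r = 13);
translate([248, 13, 0]) cylinder(h = 386, r = 13);
translate([13, 294, 0]) cylinder(h = 386, r = 13);
translate([248, 294, 0]) cylinder(h = 386, r = 13);


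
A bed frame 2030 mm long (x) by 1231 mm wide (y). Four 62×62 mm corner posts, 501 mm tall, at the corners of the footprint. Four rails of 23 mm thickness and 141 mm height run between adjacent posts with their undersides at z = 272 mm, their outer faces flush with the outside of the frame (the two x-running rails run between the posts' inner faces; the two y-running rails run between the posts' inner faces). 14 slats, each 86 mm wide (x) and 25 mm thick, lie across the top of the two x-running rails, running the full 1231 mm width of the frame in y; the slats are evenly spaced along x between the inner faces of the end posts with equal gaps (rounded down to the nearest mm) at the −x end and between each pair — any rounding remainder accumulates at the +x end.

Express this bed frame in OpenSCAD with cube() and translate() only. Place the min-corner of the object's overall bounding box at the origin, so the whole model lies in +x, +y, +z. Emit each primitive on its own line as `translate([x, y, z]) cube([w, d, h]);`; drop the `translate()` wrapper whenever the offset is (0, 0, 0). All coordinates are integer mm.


cube([62, 62, 501]);
translate([0, 1169, 0]) cube([62, 62, 501]);
translate([1968, 0, 0]) cube([62, 62, 501]);
translate([1968, 1169, 0]) cube([62, 62, 501]);
translate([62, 0, 272]) cube([1906, 23, 141]);
translate([62, 1208, 272]) cube([1906, 23, 141]);
translate([0, 62, 272]) cube([23, 1107, 141]);
translate([2007, 62, 272]) cube([23, 1107, 141]);
translate([108, 0, 413]) cube([86, 1231, 25]);
translate([240, 0, 413]) cube([86, 1231, 25]);
translate([372, 0, 413]) cube([86, 1231, 25]);
translate([504, 0, 413]) cube([86, 1231, 25]);
translate([636, 0, 413]) cube([86, 1231, 25]);
translate([768, 0, 413]) cube([86, 1231, 25]);
translate([900, 0, 413]) cube([86, 1231, 25]);
translate([1032, 0, 413]) cube([86, 1231, 25]);
translate([1164, 0, 413]) cube([86, 1231, 25]);
translate([1296, 0, 413]) cube([86, 1231, 25]);
translate([1428, 0, 413]) cube([86, 1231, 25]);
translate([1560, 0, 413]) cube([86, 1231, 25]);
translate([1692, 0, 413]) cube([86, 1231, 25]);
translate([1824, 0, 413]) cube([86, 1231, 25]);


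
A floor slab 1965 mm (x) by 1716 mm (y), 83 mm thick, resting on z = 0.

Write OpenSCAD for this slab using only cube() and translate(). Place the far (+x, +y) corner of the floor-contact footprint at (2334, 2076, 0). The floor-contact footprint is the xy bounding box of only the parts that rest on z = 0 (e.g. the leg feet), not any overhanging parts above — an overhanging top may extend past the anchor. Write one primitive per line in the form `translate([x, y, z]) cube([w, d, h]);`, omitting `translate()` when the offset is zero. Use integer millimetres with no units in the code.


translate([369, 360, 0]) cube([1965, 1716, 83]);


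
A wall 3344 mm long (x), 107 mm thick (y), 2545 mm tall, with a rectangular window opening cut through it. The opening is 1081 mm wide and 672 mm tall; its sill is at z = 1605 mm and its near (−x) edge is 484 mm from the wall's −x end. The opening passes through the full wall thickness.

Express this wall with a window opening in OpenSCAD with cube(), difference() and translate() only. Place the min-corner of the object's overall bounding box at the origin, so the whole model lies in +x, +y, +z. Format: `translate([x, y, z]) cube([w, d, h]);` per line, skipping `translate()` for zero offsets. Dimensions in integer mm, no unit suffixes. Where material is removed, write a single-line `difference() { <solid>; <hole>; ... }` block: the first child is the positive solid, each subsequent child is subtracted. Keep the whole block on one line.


difference() { cube([3344, 107, 2545]); translate([484, 0, 1605]) cube([1081, 107, 672]); }


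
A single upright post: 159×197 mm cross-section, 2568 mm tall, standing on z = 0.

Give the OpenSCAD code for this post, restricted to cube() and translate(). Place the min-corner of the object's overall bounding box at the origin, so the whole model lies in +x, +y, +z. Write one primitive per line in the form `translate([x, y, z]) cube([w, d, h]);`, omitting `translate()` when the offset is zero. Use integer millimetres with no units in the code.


cube([159, 197, 2568]);


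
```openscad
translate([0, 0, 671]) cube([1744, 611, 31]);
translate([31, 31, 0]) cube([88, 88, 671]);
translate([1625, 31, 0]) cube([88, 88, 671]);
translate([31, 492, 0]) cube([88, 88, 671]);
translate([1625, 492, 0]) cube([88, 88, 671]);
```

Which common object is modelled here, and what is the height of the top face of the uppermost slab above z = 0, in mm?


A table. The table height is 702 mm.

A 1744×611×31 slab sits at z = 671 on four 88 mm square posts — a table. The top surface is at 671 + 31 = 702 mm.


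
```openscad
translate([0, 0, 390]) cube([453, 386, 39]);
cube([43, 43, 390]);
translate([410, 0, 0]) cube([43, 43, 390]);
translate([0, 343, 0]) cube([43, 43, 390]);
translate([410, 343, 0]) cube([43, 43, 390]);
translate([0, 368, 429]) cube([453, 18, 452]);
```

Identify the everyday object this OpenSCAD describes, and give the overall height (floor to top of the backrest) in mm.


A chair. The overall height is 881 mm.

A slab on four corner posts with a tall panel at the back — a chair. The seat slab sits at z = 390 with thickness 39, and the 452 mm backrest starts at the seat top, so the overall height is 390 + 39 + 452 = 881 mm.


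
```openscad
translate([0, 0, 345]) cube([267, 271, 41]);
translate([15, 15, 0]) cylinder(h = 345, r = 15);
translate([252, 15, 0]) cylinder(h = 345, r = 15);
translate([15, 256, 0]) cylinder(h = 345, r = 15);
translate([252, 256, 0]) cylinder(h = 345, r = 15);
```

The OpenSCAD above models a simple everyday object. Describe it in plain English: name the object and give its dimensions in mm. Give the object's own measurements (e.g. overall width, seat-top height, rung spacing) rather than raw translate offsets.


A four-legged stool. The seat is a 267×271×41 mm slab whose top surface is at z = 386 mm; four round legs, each 30 mm in diameter, run from the floor (z = 0) to the underside of the seat, each leg's axis is inset half a diameter from the nearest pair of seat edges (so the leg's bounding box is flush with the corner).


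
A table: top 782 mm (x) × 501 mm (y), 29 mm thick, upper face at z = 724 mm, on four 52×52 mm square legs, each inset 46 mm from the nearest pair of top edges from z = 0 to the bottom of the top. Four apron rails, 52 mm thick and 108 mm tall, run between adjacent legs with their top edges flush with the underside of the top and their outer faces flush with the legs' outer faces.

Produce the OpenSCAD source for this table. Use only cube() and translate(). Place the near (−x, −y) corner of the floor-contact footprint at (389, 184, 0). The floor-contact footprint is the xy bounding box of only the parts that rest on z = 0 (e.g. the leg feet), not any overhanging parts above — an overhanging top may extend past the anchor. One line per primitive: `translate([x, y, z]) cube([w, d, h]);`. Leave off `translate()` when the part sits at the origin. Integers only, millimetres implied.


// leg_h = 724 - 29 = 695
// apron z = 695 - 108 = 587
translate([343, 138, 695]) cube([782, 501, 29]);
translate([389, 184, 0]) cube([52, 52, 695]);
translate([1027, 184, 0]) cube([52, 52, 695]);
translate([389, 541, 0]) cube([52, 52, 695]);
translate([1027, 541, 0]) cube([52, 52, 695]);
translate([441, 184, 587]) cube([586, 52, 108]);
translate([441, 541, 587]) cube([586, 52, 108]);
translate([389, 236, 587]) cube([52, 305, 108]);
translate([1027, 236, 587]) cube([52, 305, 108]);


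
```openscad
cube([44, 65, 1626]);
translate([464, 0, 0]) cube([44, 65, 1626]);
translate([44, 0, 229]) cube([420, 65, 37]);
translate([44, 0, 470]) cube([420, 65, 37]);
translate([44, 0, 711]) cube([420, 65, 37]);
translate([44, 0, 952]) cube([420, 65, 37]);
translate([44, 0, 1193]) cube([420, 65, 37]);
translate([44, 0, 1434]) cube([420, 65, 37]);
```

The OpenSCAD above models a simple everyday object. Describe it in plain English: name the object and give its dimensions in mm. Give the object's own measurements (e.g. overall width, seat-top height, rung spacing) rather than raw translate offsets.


A straight ladder. Two 44×65 mm vertical rails, 1626 mm tall, stand 508 mm apart (outside-to-outside) with their front faces coplanar on the −y side. 6 rungs, each 65 mm deep and 37 mm tall, span between the inner faces of the rails, front faces flush with the rails. The lowest rung's underside is at z = 229 mm and rungs are spaced 241 mm apart (underside to underside).


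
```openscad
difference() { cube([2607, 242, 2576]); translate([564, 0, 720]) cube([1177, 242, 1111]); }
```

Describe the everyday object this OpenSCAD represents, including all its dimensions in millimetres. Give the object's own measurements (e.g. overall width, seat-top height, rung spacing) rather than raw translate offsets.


A wall 2607 mm long (x), 242 mm thick (y), 2576 mm tall, with a rectangular window opening cut through it. The opening is 1177 mm wide and 1111 mm tall; its sill is at z = 720 mm and its near (−x) edge is 564 mm from the wall's −x end. The opening passes through the full wall thickness.


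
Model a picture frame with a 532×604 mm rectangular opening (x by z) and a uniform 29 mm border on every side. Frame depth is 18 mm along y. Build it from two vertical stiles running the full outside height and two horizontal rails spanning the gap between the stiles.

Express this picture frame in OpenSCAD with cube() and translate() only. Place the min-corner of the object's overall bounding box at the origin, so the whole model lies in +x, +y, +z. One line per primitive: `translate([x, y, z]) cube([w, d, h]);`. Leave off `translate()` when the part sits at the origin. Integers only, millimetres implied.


cube([29, 18, 662]);
translate([561, 0, 0]) cube([29, 18, 662]);
translate([29, 0, 0]) cube([532, 18, 29]);
translate([29, 0, 633]) cube([532, 18, 29]);


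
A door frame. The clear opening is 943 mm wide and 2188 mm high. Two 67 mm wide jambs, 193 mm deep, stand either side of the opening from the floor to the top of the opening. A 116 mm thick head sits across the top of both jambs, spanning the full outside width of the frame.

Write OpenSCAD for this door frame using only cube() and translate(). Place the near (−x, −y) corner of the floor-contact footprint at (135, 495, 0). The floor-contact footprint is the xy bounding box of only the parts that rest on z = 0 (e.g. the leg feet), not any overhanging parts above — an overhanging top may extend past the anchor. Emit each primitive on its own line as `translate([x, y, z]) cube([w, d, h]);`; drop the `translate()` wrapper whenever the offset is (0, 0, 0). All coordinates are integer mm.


translate([135, 495, 0]) cube([67, 193, 2188]);
translate([1145, 495, 0]) cube([67, 193, 2188]);
translate([135, 495, 2188]) cube([1077, 193, 116]);


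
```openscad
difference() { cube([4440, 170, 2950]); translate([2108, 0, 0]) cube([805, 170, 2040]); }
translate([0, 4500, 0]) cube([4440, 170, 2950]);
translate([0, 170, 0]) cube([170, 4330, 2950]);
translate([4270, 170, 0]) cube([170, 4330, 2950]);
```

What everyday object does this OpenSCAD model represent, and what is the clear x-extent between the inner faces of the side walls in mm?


A single room. The interior width is 4100 mm.

Four walls enclosing a rectangle with a door in the front wall — a room. Outside width 4440 minus two 170 mm walls gives 4100 mm.


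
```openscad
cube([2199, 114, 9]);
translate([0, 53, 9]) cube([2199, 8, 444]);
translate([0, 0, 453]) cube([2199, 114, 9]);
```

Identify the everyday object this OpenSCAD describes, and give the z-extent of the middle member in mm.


An I-beam. The web height is 444 mm.

Two wide flanges with a thin centred web — an I-beam. Overall 462 mm minus two 9 mm flanges gives a web of 462 − 2·9 = 444 mm.


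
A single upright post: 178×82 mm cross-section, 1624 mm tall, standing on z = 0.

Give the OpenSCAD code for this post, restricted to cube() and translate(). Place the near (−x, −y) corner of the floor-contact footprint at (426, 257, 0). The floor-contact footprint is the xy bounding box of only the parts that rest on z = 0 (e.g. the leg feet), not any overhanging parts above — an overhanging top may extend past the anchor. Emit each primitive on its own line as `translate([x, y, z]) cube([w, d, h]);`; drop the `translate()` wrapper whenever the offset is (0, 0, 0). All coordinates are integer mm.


translate([426, 257, 0]) cube([178, 82, 1624]);


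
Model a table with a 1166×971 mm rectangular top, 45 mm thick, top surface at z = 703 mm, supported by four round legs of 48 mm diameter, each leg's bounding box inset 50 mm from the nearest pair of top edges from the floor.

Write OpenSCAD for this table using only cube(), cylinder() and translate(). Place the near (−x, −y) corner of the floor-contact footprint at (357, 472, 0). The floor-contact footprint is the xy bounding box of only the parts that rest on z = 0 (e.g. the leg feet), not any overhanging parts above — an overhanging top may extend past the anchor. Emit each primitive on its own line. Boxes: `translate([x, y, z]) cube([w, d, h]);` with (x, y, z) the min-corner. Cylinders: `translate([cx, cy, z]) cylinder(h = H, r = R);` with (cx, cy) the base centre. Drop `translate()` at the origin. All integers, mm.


translate([307, 422, 658]) cube([1166, 971, 45]);
translate([381, 496, 0]) cylinder(h = 658, r = 24);
translate([1399, 496, 0]) cylinder(h = 658, r = 24);
translate([381, 1319, 0]) cylinder(h = 658, r = 24);
translate([1399, 1319, 0]) cylinder(h = 658, r = 24);


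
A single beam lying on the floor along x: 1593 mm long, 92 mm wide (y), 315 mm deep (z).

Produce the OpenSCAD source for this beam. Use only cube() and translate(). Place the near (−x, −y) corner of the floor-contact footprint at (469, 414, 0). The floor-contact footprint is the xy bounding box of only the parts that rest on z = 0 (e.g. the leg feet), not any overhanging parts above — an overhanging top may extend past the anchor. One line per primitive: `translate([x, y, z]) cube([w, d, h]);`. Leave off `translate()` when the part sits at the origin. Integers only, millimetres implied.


translate([469, 414, 0]) cube([1593, 92, 315]);


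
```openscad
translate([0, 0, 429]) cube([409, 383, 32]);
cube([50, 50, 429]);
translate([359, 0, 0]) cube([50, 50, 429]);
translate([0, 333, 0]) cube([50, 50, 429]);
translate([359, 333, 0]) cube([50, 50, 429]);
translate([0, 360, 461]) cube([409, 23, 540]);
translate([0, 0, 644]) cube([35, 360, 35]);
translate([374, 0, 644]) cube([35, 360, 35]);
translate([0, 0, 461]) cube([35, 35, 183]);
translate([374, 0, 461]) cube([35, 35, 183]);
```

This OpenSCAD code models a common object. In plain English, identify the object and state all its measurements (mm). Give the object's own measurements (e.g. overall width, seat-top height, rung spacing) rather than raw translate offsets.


A chair. The seat is a 409×383×32 mm slab with its top at z = 461 mm, on four 50×50 mm corner legs (flush with the seat edges, standing on z = 0). A flat backrest 23 mm thick, 540 mm tall, spans the full seat width and rises from the seat top along its +y edge, rear face flush with the rear of the seat. Two armrests of 35×35 mm section run along each side from the seat's front edge to the front of the backrest, top faces 218 mm above the seat top and outer faces flush with the seat's x-edges; a 35×35 mm post under the front of each armrest stands on the seat at the front corner.


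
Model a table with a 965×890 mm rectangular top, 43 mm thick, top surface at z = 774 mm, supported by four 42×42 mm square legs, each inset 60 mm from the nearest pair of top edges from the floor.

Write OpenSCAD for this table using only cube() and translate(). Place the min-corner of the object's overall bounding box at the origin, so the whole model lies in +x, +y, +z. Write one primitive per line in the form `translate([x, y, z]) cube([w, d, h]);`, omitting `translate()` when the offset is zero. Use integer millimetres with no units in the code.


translate([0, 0, 731]) cube([965, 890, 43]);
translate([60, 60, 0]) cube([42, 42, 731]);
translate([863, 60, 0]) cube([42, 42, 731]);
translate([60, 788, 0]) cube([42, 42, 731]);
translate([863, 788, 0]) cube([42, 42, 731]);


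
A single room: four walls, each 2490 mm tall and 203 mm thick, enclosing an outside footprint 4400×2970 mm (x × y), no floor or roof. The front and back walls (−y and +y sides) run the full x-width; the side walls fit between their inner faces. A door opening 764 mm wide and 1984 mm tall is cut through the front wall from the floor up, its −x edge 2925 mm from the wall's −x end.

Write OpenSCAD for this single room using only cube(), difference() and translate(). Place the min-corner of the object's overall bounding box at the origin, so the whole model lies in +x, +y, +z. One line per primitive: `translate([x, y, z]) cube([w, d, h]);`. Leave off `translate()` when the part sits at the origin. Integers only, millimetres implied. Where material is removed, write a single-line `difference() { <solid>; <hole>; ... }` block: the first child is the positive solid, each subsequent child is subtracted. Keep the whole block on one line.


difference() { cube([4400, 203, 2490]); translate([2925, 0, 0]) cube([764, 203, 1984]); }
translate([0, 2767, 0]) cube([4400, 203, 2490]);
translate([0, 203, 0]) cube([203, 2564, 2490]);
translate([4197, 203, 0]) cube([203, 2564, 2490]);


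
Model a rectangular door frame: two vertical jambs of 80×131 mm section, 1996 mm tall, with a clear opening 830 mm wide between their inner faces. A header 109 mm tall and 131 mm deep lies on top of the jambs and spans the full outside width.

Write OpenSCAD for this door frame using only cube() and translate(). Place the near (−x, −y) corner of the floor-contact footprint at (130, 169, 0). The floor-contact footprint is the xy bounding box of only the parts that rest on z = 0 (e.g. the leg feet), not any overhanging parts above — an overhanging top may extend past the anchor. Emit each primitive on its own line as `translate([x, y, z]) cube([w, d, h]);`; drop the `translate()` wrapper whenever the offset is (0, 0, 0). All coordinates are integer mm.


translate([130, 169, 0]) cube([80, 131, 1996]);
translate([1040, 169, 0]) cube([80, 131, 1996]);
translate([130, 169, 1996]) cube([990, 131, 109]);


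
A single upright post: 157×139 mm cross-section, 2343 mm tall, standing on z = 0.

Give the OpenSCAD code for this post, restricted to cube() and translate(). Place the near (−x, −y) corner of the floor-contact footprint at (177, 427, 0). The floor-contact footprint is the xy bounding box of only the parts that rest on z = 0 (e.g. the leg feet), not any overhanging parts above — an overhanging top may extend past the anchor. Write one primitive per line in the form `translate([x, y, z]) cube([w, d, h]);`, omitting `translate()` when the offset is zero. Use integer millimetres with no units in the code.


translate([177, 427, 0]) cube([157, 139, 2343]);


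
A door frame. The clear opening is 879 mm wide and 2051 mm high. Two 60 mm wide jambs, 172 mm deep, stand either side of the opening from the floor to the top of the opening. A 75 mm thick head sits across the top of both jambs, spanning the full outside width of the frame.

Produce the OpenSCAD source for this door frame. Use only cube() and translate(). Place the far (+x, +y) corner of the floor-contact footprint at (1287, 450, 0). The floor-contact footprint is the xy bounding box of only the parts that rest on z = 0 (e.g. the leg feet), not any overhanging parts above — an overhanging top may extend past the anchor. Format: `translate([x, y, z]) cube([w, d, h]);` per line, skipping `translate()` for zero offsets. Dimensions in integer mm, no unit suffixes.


translate([288, 278, 0]) cube([60, 172, 2051]);
translate([1227, 278, 0]) cube([60, 172, 2051]);
translate([288, 278, 2051]) cube([999, 172, 75]);
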